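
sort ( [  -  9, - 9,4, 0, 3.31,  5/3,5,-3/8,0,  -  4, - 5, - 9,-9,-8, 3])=[-9, - 9, - 9,-9,-8,-5 , - 4, - 3/8,0, 0,5/3,3,3.31,  4,5]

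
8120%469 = 147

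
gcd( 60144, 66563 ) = 7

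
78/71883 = 26/23961 = 0.00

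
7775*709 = 5512475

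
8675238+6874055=15549293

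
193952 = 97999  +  95953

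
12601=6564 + 6037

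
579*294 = 170226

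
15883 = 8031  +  7852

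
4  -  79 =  - 75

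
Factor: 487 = 487^1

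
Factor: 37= 37^1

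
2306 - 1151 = 1155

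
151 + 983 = 1134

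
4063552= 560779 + 3502773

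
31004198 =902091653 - 871087455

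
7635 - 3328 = 4307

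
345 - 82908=  -  82563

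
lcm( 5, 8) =40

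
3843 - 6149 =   -  2306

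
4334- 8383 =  - 4049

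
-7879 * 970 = - 7642630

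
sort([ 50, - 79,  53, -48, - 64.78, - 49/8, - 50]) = [-79, - 64.78, - 50, - 48, - 49/8,50,  53] 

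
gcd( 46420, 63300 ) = 4220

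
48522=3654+44868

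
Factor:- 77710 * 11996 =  - 2^3 * 5^1*19^1*409^1*2999^1 = -  932209160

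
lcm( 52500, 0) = 0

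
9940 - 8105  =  1835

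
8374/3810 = 4187/1905 = 2.20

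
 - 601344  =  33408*( - 18)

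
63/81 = 7/9 = 0.78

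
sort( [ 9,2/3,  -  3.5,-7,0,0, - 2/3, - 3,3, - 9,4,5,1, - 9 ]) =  [ - 9, - 9, - 7,-3.5, - 3,-2/3,0, 0, 2/3,  1, 3,4, 5,9 ] 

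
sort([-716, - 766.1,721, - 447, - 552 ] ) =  [ - 766.1,-716 ,- 552,- 447, 721]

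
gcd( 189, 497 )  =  7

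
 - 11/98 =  - 1  +  87/98 = - 0.11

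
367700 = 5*73540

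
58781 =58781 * 1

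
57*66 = 3762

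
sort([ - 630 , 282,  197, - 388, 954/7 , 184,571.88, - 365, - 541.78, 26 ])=[-630, - 541.78, - 388, - 365, 26,  954/7,184,197  ,  282,571.88 ]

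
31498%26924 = 4574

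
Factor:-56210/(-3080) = 73/4 = 2^(  -  2)*73^1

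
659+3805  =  4464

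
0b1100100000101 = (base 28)84L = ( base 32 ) 685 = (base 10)6405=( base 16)1905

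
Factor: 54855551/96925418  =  2^( - 1)*48462709^(-1)*54855551^1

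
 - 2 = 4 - 6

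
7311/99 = 2437/33 = 73.85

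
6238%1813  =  799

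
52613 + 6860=59473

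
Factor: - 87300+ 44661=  - 3^1*61^1*233^1 = - 42639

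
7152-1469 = 5683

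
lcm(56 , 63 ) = 504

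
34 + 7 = 41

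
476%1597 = 476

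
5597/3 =5597/3= 1865.67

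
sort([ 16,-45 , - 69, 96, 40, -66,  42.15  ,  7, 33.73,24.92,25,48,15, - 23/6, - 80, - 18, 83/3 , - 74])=[ - 80,-74, - 69, - 66, - 45 , - 18, - 23/6, 7, 15, 16, 24.92,25,  83/3, 33.73,40,42.15,48,96]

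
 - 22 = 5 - 27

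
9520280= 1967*4840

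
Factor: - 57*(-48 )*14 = 2^5*3^2*7^1*19^1= 38304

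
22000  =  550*40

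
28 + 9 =37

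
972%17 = 3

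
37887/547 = 37887/547 = 69.26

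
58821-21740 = 37081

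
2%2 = 0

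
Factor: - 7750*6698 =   -  2^2 * 5^3*17^1  *  31^1*197^1 = - 51909500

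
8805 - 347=8458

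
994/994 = 1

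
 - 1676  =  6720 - 8396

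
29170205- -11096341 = 40266546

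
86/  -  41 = -3 + 37/41 = - 2.10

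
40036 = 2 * 20018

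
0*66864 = 0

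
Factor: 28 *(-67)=-1876  =  - 2^2*7^1*67^1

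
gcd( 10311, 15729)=21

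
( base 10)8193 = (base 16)2001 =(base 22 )gk9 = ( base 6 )101533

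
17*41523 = 705891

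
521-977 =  - 456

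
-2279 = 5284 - 7563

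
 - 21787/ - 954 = 21787/954 = 22.84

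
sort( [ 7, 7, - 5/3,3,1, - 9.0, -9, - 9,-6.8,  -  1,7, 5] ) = [-9.0 , - 9,-9,-6.8, - 5/3, - 1 , 1,3 , 5,7,7,7] 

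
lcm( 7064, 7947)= 63576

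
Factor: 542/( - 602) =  - 7^( - 1)*43^( - 1 )*271^1 = - 271/301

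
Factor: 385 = 5^1*7^1*11^1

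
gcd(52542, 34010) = 2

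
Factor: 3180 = 2^2*3^1*5^1*53^1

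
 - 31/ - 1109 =31/1109 = 0.03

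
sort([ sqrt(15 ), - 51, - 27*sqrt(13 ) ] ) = [-27 * sqrt( 13 ), - 51, sqrt( 15 )] 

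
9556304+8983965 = 18540269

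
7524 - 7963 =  - 439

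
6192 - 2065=4127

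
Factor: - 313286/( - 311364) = 2^( - 1)*3^ (-4 )* 163^1 = 163/162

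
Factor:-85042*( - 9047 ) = 769374974 = 2^1*83^1  *  101^1*109^1 *421^1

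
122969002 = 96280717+26688285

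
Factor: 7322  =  2^1*7^1 * 523^1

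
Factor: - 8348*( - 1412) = 2^4*353^1 * 2087^1 = 11787376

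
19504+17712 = 37216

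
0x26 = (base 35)13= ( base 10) 38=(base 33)15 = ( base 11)35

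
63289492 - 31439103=31850389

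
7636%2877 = 1882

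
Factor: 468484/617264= 677/892 = 2^( - 2)*223^( - 1 )*677^1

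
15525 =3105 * 5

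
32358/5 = 6471 + 3/5 = 6471.60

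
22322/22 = 11161/11 = 1014.64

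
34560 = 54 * 640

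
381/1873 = 381/1873 =0.20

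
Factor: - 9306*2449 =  - 2^1*3^2*11^1*31^1*47^1*79^1= -22790394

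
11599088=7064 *1642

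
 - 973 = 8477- 9450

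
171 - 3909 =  - 3738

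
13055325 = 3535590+9519735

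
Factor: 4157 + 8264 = 12421 = 12421^1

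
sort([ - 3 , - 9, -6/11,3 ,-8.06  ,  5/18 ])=[  -  9, - 8.06, - 3, - 6/11,5/18,3 ] 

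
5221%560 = 181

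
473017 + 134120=607137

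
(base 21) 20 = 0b101010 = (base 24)1I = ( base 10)42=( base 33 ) 19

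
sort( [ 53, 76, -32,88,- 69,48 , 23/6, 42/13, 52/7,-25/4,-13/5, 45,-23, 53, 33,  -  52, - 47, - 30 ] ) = [- 69,-52,-47, - 32,-30,-23, - 25/4,-13/5 , 42/13,23/6, 52/7, 33, 45, 48, 53,53,76,88]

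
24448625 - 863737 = 23584888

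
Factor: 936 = 2^3 * 3^2*13^1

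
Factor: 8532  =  2^2*3^3*79^1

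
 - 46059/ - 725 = 46059/725 = 63.53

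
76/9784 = 19/2446 = 0.01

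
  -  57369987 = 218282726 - 275652713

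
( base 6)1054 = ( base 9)307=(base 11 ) 208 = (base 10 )250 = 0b11111010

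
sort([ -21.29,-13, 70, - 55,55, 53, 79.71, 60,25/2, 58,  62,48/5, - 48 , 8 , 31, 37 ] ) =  [  -  55,  -  48, - 21.29, - 13,8, 48/5, 25/2,31, 37, 53,  55 , 58,60, 62, 70, 79.71 ]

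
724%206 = 106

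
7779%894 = 627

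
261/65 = 261/65 = 4.02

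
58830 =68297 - 9467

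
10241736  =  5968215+4273521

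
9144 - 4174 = 4970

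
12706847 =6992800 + 5714047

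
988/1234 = 494/617 = 0.80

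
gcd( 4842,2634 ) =6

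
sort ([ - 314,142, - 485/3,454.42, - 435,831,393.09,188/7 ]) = [ - 435, - 314,- 485/3,188/7,142,393.09, 454.42,831 ]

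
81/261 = 9/29 = 0.31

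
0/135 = 0 = 0.00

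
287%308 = 287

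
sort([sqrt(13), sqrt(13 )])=[ sqrt( 13 ),sqrt(13 )]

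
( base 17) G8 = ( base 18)FA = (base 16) 118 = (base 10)280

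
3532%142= 124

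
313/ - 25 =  - 313/25 = - 12.52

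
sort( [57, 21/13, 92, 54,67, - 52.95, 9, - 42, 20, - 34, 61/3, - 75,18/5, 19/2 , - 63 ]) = [ - 75, - 63, - 52.95,  -  42, - 34, 21/13,18/5, 9,  19/2, 20 , 61/3,54,57, 67,92]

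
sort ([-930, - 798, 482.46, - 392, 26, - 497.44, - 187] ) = [ - 930, - 798, - 497.44, - 392,-187, 26 , 482.46] 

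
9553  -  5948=3605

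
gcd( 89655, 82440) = 15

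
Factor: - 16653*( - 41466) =690533298 = 2^1*3^2*7^1*13^1*61^1  *6911^1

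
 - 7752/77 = -101 + 25/77 = - 100.68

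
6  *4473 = 26838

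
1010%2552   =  1010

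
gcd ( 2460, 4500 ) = 60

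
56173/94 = 56173/94 = 597.59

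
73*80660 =5888180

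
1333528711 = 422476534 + 911052177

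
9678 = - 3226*( - 3)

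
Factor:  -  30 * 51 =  - 1530 = - 2^1*3^2*5^1*17^1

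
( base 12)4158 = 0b1101111010100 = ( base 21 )G35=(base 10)7124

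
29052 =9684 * 3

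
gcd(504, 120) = 24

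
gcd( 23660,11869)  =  13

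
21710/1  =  21710=21710.00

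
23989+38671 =62660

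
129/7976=129/7976= 0.02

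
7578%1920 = 1818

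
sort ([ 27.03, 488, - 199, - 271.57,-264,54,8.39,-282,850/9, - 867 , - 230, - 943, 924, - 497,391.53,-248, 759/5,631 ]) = [-943, - 867 ,-497, - 282 ,-271.57,  -  264,-248, - 230 ,  -  199, 8.39, 27.03,54, 850/9,759/5, 391.53, 488, 631, 924 ] 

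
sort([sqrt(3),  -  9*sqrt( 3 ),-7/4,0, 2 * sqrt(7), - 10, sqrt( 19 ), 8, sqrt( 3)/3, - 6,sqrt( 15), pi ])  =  [ - 9 * sqrt( 3), -10,-6 ,  -  7/4, 0,  sqrt(3 ) /3, sqrt( 3 ), pi, sqrt(15 ) , sqrt( 19),2*sqrt(7 ),8]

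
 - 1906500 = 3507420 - 5413920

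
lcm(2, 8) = 8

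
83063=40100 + 42963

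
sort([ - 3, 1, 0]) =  [ - 3, 0, 1]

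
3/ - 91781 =  -  3/91781 = - 0.00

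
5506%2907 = 2599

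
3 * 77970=233910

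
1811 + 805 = 2616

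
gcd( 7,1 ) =1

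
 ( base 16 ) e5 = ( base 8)345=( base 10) 229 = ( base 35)6J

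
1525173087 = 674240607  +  850932480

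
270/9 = 30 =30.00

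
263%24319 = 263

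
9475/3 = 9475/3 = 3158.33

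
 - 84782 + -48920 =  - 133702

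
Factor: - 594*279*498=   -  2^2*3^6 * 11^1* 31^1*83^1 = - 82531548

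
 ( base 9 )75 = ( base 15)48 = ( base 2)1000100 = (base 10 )68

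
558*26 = 14508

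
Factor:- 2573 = -31^1*83^1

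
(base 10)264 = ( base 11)220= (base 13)174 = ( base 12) 1a0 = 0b100001000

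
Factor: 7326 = 2^1*3^2 * 11^1*37^1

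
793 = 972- 179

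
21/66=7/22 = 0.32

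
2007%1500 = 507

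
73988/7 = 10569 + 5/7  =  10569.71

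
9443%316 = 279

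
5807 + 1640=7447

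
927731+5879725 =6807456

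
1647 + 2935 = 4582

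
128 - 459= - 331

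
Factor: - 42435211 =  - 7^1*13^1*466321^1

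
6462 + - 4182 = 2280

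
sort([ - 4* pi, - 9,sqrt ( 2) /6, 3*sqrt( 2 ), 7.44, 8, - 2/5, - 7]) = [-4*pi,-9, - 7, - 2/5, sqrt( 2) /6, 3*sqrt(2), 7.44 , 8 ]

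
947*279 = 264213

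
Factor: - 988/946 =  - 2^1*11^(  -  1 )*13^1*19^1*43^(-1 )  =  - 494/473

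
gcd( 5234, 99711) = 1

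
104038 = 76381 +27657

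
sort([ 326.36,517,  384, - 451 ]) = [ - 451,326.36, 384,517 ] 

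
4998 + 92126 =97124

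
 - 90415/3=  -  90415/3 = -  30138.33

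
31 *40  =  1240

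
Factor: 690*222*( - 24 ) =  - 3676320=-2^5 * 3^3*5^1*23^1*37^1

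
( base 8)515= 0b101001101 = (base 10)333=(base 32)ad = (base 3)110100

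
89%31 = 27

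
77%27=23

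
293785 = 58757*5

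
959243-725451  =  233792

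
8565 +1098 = 9663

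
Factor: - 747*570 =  - 425790   =  - 2^1*3^3*5^1*19^1*83^1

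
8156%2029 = 40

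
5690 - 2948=2742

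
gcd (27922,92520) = 2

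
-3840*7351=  -28227840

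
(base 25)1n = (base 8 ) 60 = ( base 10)48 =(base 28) 1k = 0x30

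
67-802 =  - 735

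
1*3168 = 3168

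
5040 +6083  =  11123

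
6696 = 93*72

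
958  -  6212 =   -  5254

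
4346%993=374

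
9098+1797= 10895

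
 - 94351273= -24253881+  -  70097392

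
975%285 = 120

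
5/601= 5/601  =  0.01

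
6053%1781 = 710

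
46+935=981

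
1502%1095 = 407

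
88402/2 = 44201 = 44201.00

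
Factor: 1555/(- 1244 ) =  - 5/4=- 2^( - 2 ) * 5^1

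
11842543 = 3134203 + 8708340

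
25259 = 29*871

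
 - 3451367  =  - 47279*73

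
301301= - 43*(- 7007)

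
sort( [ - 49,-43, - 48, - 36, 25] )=[ -49, - 48, - 43 , - 36,25 ]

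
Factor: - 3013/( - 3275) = 23/25 = 5^( - 2 ) * 23^1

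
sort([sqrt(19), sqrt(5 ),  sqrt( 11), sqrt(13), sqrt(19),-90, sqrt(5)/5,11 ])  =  [ - 90, sqrt (5)/5,  sqrt( 5 ), sqrt ( 11), sqrt( 13), sqrt( 19 ) , sqrt(19), 11]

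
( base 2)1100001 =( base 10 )97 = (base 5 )342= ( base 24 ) 41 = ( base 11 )89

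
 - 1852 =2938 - 4790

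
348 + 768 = 1116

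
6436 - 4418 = 2018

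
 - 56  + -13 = -69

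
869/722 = 1 + 147/722 = 1.20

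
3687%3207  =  480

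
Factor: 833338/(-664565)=-75758/60415 =- 2^1*5^(  -  1)*43^(-1) * 281^ (  -  1) * 37879^1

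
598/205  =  598/205 = 2.92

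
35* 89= 3115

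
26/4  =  6 + 1/2 = 6.50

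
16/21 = 16/21 = 0.76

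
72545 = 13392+59153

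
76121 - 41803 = 34318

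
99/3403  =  99/3403 = 0.03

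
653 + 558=1211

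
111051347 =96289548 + 14761799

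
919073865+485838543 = 1404912408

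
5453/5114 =5453/5114 = 1.07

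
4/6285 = 4/6285 = 0.00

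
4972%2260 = 452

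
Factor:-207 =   -  3^2*23^1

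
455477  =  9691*47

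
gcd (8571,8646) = 3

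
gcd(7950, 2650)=2650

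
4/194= 2/97 =0.02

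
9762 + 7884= 17646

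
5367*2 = 10734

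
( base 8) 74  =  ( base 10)60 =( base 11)55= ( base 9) 66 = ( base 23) 2e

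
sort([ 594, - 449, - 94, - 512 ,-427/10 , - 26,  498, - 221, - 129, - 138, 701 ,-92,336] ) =[ - 512,- 449, - 221,-138, - 129, - 94 , - 92,-427/10, - 26, 336,  498, 594, 701 ]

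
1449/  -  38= - 39+ 33/38=- 38.13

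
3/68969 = 3/68969 = 0.00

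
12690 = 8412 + 4278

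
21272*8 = 170176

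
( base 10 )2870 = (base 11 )217A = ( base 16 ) b36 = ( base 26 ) 46a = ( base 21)6AE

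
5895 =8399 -2504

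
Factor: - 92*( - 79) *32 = 2^7*23^1 * 79^1 = 232576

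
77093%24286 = 4235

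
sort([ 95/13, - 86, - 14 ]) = [ - 86, - 14,95/13 ] 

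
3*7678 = 23034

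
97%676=97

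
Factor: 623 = 7^1*89^1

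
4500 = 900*5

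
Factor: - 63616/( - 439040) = 2^ ( - 1)*5^( - 1)*7^(-2)*  71^1 = 71/490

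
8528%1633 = 363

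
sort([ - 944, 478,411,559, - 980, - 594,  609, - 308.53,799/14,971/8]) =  [- 980, - 944,-594, - 308.53,  799/14, 971/8,  411,478,559,  609 ] 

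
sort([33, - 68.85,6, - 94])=[ - 94, - 68.85,6, 33]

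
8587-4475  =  4112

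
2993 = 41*73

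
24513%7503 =2004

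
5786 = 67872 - 62086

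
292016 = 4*73004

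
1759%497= 268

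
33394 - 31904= 1490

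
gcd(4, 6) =2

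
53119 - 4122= 48997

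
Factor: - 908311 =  - 881^1*1031^1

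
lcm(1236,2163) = 8652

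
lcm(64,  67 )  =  4288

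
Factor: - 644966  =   - 2^1*7^1*23^1*2003^1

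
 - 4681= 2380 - 7061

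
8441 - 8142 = 299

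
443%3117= 443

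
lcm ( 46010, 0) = 0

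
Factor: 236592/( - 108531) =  - 848/389 = -2^4*53^1*389^(-1)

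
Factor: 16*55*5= 4400  =  2^4*5^2*11^1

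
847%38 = 11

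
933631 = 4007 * 233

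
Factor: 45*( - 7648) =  - 344160 = - 2^5*3^2*5^1*239^1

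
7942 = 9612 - 1670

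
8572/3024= 2143/756 = 2.83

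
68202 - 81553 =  -13351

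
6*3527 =21162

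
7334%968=558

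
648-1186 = -538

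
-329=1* ( -329)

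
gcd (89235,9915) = 9915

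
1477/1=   1477 = 1477.00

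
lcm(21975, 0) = 0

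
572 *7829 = 4478188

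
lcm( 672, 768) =5376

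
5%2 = 1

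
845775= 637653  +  208122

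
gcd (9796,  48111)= 79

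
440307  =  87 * 5061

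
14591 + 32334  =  46925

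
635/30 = 21 + 1/6 = 21.17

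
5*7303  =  36515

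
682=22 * 31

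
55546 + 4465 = 60011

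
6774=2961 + 3813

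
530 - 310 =220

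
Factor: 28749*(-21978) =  - 2^1*3^4*7^1*11^1* 37^3 = -631845522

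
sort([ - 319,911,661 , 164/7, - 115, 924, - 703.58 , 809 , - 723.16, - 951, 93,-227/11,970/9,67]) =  [ - 951,-723.16,- 703.58, - 319, - 115, - 227/11, 164/7,67, 93,970/9,661,  809, 911 , 924]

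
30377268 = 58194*522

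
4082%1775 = 532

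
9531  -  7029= 2502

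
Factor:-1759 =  - 1759^1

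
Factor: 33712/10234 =56/17=2^3*7^1 * 17^(  -  1) 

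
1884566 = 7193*262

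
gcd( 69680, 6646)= 2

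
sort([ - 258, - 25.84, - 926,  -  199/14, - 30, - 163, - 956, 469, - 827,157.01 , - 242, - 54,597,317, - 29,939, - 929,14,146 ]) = [ - 956 , - 929 ,-926, - 827, - 258,-242, - 163, - 54,-30,-29, - 25.84, - 199/14, 14  ,  146,157.01,  317,469, 597 , 939]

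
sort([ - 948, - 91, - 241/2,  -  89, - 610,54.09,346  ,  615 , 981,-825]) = [  -  948, - 825, - 610 , - 241/2,  -  91, - 89,  54.09,346 , 615 , 981]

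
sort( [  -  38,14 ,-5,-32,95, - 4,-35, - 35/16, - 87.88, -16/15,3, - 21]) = [-87.88, - 38, - 35,  -  32, - 21, - 5, - 4, - 35/16 , - 16/15,  3,14, 95]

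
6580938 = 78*84371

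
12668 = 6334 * 2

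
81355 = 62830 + 18525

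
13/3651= 13/3651 = 0.00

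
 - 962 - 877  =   - 1839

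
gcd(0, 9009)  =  9009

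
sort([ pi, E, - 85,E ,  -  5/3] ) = [  -  85, - 5/3,E, E, pi] 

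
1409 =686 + 723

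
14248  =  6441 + 7807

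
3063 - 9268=-6205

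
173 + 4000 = 4173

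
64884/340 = 16221/85 = 190.84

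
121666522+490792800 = 612459322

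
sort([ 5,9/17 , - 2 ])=[ - 2,9/17,5 ]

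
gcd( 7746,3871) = 1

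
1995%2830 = 1995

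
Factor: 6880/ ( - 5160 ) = - 4/3 = - 2^2*3^(-1 ) 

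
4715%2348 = 19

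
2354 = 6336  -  3982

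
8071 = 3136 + 4935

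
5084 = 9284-4200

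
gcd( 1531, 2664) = 1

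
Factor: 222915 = 3^1 * 5^1*7^1*11^1*193^1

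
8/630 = 4/315 = 0.01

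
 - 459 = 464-923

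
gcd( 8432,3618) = 2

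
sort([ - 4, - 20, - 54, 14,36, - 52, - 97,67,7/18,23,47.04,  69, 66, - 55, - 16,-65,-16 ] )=[ - 97 , - 65, - 55, - 54, - 52, - 20, - 16, - 16, - 4,7/18,14,23,  36,47.04 , 66,  67,69 ]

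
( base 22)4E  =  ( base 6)250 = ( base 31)39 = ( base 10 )102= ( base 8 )146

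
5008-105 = 4903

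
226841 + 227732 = 454573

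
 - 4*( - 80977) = 323908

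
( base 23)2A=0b111000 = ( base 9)62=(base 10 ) 56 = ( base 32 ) 1O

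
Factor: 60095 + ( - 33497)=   26598 = 2^1*3^1*11^1*13^1 * 31^1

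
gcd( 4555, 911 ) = 911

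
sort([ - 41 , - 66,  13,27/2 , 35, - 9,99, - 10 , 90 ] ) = [ - 66,-41, - 10 , - 9, 13, 27/2,35,90,  99 ] 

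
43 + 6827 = 6870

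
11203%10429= 774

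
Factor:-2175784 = -2^3*13^1*20921^1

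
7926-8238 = -312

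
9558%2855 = 993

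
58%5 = 3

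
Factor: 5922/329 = 18 = 2^1*3^2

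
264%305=264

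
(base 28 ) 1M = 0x32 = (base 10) 50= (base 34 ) 1G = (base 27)1N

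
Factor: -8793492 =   -  2^2*3^1*71^1*  10321^1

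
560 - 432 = 128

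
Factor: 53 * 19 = 19^1*53^1 = 1007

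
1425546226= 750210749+675335477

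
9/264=3/88 =0.03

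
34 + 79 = 113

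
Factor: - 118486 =  -  2^1 * 59243^1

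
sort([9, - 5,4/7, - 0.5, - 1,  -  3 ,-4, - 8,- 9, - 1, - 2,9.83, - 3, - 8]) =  [-9, - 8, - 8,  -  5,-4,-3, - 3,-2 , - 1, - 1, - 0.5,4/7, 9, 9.83]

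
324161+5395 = 329556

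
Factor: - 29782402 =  - 2^1*13^1*17^1*43^1*1567^1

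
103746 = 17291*6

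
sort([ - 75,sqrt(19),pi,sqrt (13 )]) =[ - 75,pi, sqrt(13 ),sqrt( 19 )]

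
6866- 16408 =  -9542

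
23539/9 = 23539/9 =2615.44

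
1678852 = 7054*238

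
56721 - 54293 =2428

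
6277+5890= 12167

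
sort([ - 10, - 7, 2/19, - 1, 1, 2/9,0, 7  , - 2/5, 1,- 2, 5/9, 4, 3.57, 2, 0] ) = [ - 10,  -  7, - 2, - 1, - 2/5 , 0, 0, 2/19, 2/9,5/9  ,  1, 1,2,3.57, 4,7]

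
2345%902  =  541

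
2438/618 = 3+292/309 = 3.94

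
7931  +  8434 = 16365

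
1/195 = 1/195 = 0.01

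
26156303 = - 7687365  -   - 33843668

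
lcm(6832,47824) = 47824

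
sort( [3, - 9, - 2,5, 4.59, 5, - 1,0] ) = [ - 9, - 2, - 1,0,3,  4.59, 5, 5 ]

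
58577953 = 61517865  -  2939912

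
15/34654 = 15/34654=0.00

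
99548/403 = 99548/403 = 247.02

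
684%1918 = 684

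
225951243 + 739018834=964970077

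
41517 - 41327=190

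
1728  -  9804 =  - 8076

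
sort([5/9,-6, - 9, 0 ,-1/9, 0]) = [-9,-6,-1/9,0, 0, 5/9] 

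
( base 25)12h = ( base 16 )2b4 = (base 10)692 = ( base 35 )JR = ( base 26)10G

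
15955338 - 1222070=14733268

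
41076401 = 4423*9287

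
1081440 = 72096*15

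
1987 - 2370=- 383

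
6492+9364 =15856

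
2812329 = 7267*387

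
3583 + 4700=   8283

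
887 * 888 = 787656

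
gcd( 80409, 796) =1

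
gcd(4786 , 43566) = 2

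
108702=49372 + 59330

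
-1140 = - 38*30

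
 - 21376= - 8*2672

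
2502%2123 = 379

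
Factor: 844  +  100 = 944 = 2^4*59^1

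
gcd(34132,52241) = 7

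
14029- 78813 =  - 64784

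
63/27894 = 21/9298 = 0.00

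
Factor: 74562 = 2^1*3^1 * 17^2*43^1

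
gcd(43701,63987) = 21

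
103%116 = 103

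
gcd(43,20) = 1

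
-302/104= - 151/52 = - 2.90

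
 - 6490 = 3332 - 9822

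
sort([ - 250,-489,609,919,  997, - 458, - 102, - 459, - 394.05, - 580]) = [ - 580 , - 489, - 459, - 458, - 394.05, -250, - 102,609, 919,  997] 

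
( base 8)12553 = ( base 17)11G9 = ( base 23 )a89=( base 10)5483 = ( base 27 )7e2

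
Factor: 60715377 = 3^2*23^1 * 293311^1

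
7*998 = 6986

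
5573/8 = 5573/8 = 696.62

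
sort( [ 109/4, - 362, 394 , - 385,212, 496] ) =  [  -  385, - 362 , 109/4,212,394,  496]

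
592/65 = 592/65 = 9.11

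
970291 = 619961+350330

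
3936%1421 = 1094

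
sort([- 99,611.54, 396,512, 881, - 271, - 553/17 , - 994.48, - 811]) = [ - 994.48, - 811, - 271,- 99, - 553/17 , 396,512 , 611.54,  881 ]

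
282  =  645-363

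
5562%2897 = 2665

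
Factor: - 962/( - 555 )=26/15 = 2^1*3^( - 1 ) * 5^ ( - 1)*13^1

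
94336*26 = 2452736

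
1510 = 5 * 302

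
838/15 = 838/15 = 55.87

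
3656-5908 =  - 2252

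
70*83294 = 5830580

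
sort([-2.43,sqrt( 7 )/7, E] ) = [  -  2.43, sqrt( 7)/7, E]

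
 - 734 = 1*( - 734 )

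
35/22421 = 5/3203=   0.00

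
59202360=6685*8856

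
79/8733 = 79/8733 = 0.01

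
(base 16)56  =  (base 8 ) 126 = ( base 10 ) 86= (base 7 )152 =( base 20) 46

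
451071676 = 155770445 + 295301231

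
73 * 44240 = 3229520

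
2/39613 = 2/39613 = 0.00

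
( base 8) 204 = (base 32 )44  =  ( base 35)3r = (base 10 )132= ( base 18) 76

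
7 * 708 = 4956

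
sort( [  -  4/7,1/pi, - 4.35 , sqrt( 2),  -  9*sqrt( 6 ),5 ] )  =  [-9*sqrt(6), -4.35, - 4/7 , 1/pi , sqrt(2 ),5 ]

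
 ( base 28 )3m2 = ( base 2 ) 101110011010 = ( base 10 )2970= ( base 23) 5e3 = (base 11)2260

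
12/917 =12/917 = 0.01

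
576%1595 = 576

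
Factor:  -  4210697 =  - 613^1*6869^1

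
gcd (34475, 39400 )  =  4925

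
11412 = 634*18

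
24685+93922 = 118607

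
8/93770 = 4/46885 = 0.00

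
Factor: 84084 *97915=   8233084860 = 2^2*3^1*5^1*7^2*11^1 * 13^1 * 19583^1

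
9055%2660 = 1075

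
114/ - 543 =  - 1  +  143/181=- 0.21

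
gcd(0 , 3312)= 3312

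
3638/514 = 7 + 20/257 = 7.08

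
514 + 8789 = 9303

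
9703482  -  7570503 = 2132979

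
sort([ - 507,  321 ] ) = [ - 507, 321 ]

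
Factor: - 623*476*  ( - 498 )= 147680904 = 2^3* 3^1*7^2*17^1 * 83^1*89^1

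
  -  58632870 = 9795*( - 5986)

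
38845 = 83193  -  44348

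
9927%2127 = 1419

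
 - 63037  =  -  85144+22107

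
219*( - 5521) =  - 1209099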